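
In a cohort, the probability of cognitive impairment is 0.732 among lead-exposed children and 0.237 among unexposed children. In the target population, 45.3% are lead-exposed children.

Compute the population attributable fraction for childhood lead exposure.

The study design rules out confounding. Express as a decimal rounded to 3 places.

PAF ≈ 0.486

Let p₁ = 0.732, p₀ = 0.237.
Overall risk P(Y=1) = π·p₁ + (1−π)·p₀ = 0.453×0.732 + 0.547×0.237 = 0.46123.
Under exogeneity, PAF = [P(Y=1) − p₀] / P(Y=1).
PAF = (0.46123 − 0.237) / 0.46123 ≈ 0.4862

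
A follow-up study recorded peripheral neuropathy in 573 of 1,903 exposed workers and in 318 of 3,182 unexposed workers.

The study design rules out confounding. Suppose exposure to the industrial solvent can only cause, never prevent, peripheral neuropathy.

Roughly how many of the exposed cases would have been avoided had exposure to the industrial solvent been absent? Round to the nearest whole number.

about 383 cases

p₁ = P(outcome | exposed) = 573/1903 = 0.3011
p₀ = P(outcome | unexposed) = 318/3182 = 0.099937
PN = (p₁ − p₀)/p₁ = (0.3011 − 0.099937) / 0.3011 ≈ 0.66810.
Attributable cases ≈ PN × (exposed cases) = 0.66810 × 573 ≈ 382.82.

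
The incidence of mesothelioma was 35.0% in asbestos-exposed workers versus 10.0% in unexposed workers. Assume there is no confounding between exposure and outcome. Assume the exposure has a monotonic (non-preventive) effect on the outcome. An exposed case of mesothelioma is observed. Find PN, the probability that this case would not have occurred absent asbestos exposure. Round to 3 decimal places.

PN ≈ 0.714

p₁ = 0.35, p₀ = 0.1.
Under exogeneity and monotonicity, PN = (p₁ − p₀) / p₁.
PN = (0.35 − 0.1) / 0.35 = 0.25 / 0.35 ≈ 0.7143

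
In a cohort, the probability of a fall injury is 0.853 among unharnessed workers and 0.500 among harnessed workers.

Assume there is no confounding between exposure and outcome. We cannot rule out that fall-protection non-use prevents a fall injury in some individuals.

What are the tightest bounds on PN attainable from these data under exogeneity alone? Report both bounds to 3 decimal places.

Let p₁ = 0.853, p₀ = 0.5.
Under exogeneity alone the bounds on PN are max{0,(p₁−p₀)/p₁} ≤ PN ≤ min{1,(1−p₀)/p₁}.
  lower = (p₁ − p₀)/p₁ = 0.353 / 0.853 ≈ 0.4138
  upper = min{1, (1 − p₀)/p₁} = 0.5 / 0.853 ≈ 0.5862

0.414 ≤ PN ≤ 0.586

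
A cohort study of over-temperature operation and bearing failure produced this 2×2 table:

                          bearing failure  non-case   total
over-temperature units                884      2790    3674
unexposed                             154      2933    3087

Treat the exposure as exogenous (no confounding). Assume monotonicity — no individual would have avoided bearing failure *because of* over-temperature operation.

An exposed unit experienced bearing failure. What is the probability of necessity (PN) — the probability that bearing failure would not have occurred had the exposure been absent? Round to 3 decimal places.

PN ≈ 0.793

p₁ = P(outcome | exposed) = 884/3674 = 0.24061
p₀ = P(outcome | unexposed) = 154/3087 = 0.049887
Under exogeneity and monotonicity, PN = (p₁ − p₀)/p₁.
PN = (0.24061 − 0.049887) / 0.24061 ≈ 0.7927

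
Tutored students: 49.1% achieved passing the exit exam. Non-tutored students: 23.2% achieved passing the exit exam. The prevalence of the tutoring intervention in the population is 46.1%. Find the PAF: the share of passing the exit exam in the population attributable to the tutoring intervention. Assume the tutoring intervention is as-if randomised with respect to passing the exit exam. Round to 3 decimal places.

PAF ≈ 0.340

p₁ = 0.491, p₀ = 0.232.
Overall risk P(Y=1) = π·p₁ + (1−π)·p₀ = 0.461×0.491 + 0.539×0.232 = 0.3514.
Under exogeneity, PAF = [P(Y=1) − p₀] / P(Y=1).
PAF = (0.3514 − 0.232) / 0.3514 ≈ 0.3398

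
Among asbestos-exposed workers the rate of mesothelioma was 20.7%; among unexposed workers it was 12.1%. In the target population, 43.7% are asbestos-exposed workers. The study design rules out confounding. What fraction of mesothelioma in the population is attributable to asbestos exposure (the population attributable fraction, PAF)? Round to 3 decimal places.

p₁ = 0.207, p₀ = 0.121.
Overall risk P(Y=1) = π·p₁ + (1−π)·p₀ = 0.437×0.207 + 0.563×0.121 = 0.15858.
Under exogeneity, PAF = [P(Y=1) − p₀] / P(Y=1).
PAF = (0.15858 − 0.121) / 0.15858 ≈ 0.2370

PAF ≈ 0.237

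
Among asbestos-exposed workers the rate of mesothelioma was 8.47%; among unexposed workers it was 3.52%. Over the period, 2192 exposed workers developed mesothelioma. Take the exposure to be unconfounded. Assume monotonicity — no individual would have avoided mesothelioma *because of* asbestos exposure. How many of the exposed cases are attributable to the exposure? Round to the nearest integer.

about 1281 cases

p₁ = 0.0847, p₀ = 0.0352.
PN = (p₁ − p₀)/p₁ = (0.0847 − 0.0352) / 0.0847 ≈ 0.58442.
Attributable cases ≈ PN × (exposed cases) = 0.58442 × 2192 ≈ 1281.04.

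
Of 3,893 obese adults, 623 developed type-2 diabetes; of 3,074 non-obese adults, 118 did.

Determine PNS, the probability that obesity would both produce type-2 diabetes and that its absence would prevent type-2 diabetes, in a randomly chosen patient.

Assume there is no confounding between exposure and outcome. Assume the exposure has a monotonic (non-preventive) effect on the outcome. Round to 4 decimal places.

p₁ = P(outcome | exposed) = 623/3893 = 0.16003
p₀ = P(outcome | unexposed) = 118/3074 = 0.038386
Under exogeneity and monotonicity, PNS = p₁ − p₀.
PNS = 0.16003 − 0.038386 = 0.12164

PNS ≈ 0.1216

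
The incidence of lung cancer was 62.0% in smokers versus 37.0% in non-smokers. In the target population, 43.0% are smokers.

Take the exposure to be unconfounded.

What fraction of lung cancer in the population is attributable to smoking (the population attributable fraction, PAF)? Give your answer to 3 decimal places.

PAF ≈ 0.225

p₁ = 0.62, p₀ = 0.37.
Overall risk P(Y=1) = π·p₁ + (1−π)·p₀ = 0.43×0.62 + 0.57×0.37 = 0.4775.
Under exogeneity, PAF = [P(Y=1) − p₀] / P(Y=1).
PAF = (0.4775 − 0.37) / 0.4775 ≈ 0.2251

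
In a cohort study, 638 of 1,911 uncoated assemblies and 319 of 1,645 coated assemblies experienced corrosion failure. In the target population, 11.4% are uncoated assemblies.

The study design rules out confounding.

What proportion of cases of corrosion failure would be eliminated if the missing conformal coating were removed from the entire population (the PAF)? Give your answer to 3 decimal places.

PAF ≈ 0.076

p₁ = P(outcome | exposed) = 638/1911 = 0.33386
p₀ = P(outcome | unexposed) = 319/1645 = 0.19392
Overall risk P(Y=1) = π·p₁ + (1−π)·p₀ = 0.114×0.33386 + 0.886×0.19392 = 0.20987.
Under exogeneity, PAF = [P(Y=1) − p₀] / P(Y=1).
PAF = (0.20987 − 0.19392) / 0.20987 ≈ 0.0760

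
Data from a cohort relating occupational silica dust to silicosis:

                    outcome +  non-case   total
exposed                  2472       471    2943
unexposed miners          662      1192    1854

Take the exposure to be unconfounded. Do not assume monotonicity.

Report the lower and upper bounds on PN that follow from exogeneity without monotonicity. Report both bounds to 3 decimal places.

0.575 ≤ PN ≤ 0.765

p₁ = P(outcome | exposed) = 2472/2943 = 0.83996
p₀ = P(outcome | unexposed) = 662/1854 = 0.35707
Under exogeneity alone the bounds on PN are max{0,(p₁−p₀)/p₁} ≤ PN ≤ min{1,(1−p₀)/p₁}.
  lower = (p₁ − p₀)/p₁ = 0.48289 / 0.83996 ≈ 0.5749
  upper = min{1, (1 − p₀)/p₁} = 0.64293 / 0.83996 ≈ 0.7654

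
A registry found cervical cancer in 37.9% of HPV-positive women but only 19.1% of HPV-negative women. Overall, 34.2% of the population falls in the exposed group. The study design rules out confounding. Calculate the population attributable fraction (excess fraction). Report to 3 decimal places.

p₁ = 0.379, p₀ = 0.191.
Overall risk P(Y=1) = π·p₁ + (1−π)·p₀ = 0.342×0.379 + 0.658×0.191 = 0.2553.
Under exogeneity, PAF = [P(Y=1) − p₀] / P(Y=1).
PAF = (0.2553 − 0.191) / 0.2553 ≈ 0.2518

PAF ≈ 0.252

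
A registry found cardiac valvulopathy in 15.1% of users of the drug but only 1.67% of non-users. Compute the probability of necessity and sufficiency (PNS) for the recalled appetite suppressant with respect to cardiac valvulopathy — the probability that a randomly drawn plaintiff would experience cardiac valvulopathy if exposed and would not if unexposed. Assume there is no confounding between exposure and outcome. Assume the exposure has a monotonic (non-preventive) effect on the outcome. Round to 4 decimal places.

PNS ≈ 0.1343

p₁ = 0.151, p₀ = 0.0167.
Under exogeneity and monotonicity, PNS = p₁ − p₀.
PNS = 0.151 − 0.0167 = 0.1343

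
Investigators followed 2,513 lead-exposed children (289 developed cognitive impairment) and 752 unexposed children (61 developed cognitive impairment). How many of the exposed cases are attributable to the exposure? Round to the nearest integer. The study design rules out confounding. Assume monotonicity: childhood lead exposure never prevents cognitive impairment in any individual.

about 85 cases

p₁ = P(outcome | exposed) = 289/2513 = 0.115
p₀ = P(outcome | unexposed) = 61/752 = 0.081117
PN = (p₁ − p₀)/p₁ = (0.115 − 0.081117) / 0.115 ≈ 0.29465.
Attributable cases ≈ PN × (exposed cases) = 0.29465 × 289 ≈ 85.15.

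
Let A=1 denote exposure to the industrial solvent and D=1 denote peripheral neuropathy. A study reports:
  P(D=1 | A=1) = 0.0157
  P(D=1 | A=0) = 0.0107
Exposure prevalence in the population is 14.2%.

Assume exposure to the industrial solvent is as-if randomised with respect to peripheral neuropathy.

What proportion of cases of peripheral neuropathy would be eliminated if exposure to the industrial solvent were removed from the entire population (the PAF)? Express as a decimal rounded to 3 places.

Let p₁ = 0.0157, p₀ = 0.0107.
Overall risk P(Y=1) = π·p₁ + (1−π)·p₀ = 0.142×0.0157 + 0.858×0.0107 = 0.01141.
Under exogeneity, PAF = [P(Y=1) − p₀] / P(Y=1).
PAF = (0.01141 − 0.0107) / 0.01141 ≈ 0.0622

PAF ≈ 0.062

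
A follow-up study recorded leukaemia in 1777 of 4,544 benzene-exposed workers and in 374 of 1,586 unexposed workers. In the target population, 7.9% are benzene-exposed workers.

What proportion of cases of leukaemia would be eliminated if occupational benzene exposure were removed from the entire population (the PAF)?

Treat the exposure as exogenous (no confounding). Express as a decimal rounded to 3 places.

p₁ = P(outcome | exposed) = 1777/4544 = 0.39107
p₀ = P(outcome | unexposed) = 374/1586 = 0.23581
Overall risk P(Y=1) = π·p₁ + (1−π)·p₀ = 0.079×0.39107 + 0.921×0.23581 = 0.24808.
Under exogeneity, PAF = [P(Y=1) − p₀] / P(Y=1).
PAF = (0.24808 − 0.23581) / 0.24808 ≈ 0.0494

PAF ≈ 0.049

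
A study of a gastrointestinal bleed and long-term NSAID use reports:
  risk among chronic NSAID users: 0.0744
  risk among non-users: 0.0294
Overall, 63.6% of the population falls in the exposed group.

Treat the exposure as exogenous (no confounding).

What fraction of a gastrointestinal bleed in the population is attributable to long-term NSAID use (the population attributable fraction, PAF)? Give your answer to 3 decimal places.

PAF ≈ 0.493

Let p₁ = 0.0744, p₀ = 0.0294.
Overall risk P(Y=1) = π·p₁ + (1−π)·p₀ = 0.636×0.0744 + 0.364×0.0294 = 0.05802.
Under exogeneity, PAF = [P(Y=1) − p₀] / P(Y=1).
PAF = (0.05802 − 0.0294) / 0.05802 ≈ 0.4933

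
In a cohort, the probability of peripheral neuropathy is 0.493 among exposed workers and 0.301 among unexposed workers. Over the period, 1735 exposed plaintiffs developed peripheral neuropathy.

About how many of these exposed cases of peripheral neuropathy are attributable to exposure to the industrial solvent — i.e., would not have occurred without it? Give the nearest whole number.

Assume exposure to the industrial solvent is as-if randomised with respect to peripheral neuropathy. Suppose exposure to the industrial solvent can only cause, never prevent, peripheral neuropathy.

about 676 cases

Let p₁ = 0.493, p₀ = 0.301.
PN = (p₁ − p₀)/p₁ = (0.493 − 0.301) / 0.493 ≈ 0.38945.
Attributable cases ≈ PN × (exposed cases) = 0.38945 × 1735 ≈ 675.70.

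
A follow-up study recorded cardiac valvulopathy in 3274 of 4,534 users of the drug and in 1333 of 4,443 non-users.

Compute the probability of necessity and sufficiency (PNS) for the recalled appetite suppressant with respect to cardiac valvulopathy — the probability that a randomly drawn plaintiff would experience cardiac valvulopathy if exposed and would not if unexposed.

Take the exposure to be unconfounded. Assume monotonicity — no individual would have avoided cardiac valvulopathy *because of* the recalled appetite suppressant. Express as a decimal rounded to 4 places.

p₁ = P(outcome | exposed) = 3274/4534 = 0.7221
p₀ = P(outcome | unexposed) = 1333/4443 = 0.30002
Under exogeneity and monotonicity, PNS = p₁ − p₀.
PNS = 0.7221 − 0.30002 = 0.42208

PNS ≈ 0.4221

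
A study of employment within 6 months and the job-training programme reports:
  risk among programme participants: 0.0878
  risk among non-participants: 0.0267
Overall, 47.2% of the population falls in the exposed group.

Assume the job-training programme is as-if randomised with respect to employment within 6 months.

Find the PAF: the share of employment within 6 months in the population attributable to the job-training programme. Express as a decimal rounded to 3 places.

PAF ≈ 0.519

Let p₁ = 0.0878, p₀ = 0.0267.
Overall risk P(Y=1) = π·p₁ + (1−π)·p₀ = 0.472×0.0878 + 0.528×0.0267 = 0.055539.
Under exogeneity, PAF = [P(Y=1) − p₀] / P(Y=1).
PAF = (0.055539 − 0.0267) / 0.055539 ≈ 0.5193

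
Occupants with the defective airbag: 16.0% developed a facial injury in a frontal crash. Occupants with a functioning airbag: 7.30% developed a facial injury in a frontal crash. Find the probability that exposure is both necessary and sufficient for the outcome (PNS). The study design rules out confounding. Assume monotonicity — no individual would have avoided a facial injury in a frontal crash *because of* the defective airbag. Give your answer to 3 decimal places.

p₁ = 0.16, p₀ = 0.073.
Under exogeneity and monotonicity, PNS = p₁ − p₀.
PNS = 0.16 − 0.073 = 0.087

PNS ≈ 0.087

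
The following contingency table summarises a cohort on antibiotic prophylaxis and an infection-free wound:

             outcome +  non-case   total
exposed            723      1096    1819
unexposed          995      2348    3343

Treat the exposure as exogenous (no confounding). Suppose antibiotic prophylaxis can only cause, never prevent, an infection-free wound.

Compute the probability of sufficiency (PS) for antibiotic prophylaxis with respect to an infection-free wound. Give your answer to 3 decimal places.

p₁ = P(outcome | exposed) = 723/1819 = 0.39747
p₀ = P(outcome | unexposed) = 995/3343 = 0.29764
Under exogeneity and monotonicity, PS = (p₁ − p₀)/(1 − p₀).
PS = (0.39747 − 0.29764) / 0.70236 ≈ 0.1421

PS ≈ 0.142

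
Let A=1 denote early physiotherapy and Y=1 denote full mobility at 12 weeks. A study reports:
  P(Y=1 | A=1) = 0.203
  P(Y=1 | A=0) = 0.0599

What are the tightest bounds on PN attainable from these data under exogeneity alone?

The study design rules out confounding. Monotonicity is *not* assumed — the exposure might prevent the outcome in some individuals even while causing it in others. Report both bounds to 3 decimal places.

Let p₁ = 0.203, p₀ = 0.0599.
Under exogeneity alone the bounds on PN are max{0,(p₁−p₀)/p₁} ≤ PN ≤ min{1,(1−p₀)/p₁}.
  lower = (p₁ − p₀)/p₁ = 0.1431 / 0.203 ≈ 0.7049
  upper = min{1, (1 − p₀)/p₁} = 0.9401 / 0.203 ≈ 4.6310 → capped at 1

0.705 ≤ PN ≤ 1.000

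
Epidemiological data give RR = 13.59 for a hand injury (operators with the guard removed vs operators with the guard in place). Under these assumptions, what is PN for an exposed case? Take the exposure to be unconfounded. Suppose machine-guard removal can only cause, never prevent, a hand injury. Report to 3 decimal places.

Under exogeneity and monotonicity, PN = (RR − 1) / RR = 1 − 1/RR.
PN = (13.59 − 1) / 13.59 = 12.59 / 13.59 ≈ 0.9264

PN ≈ 0.926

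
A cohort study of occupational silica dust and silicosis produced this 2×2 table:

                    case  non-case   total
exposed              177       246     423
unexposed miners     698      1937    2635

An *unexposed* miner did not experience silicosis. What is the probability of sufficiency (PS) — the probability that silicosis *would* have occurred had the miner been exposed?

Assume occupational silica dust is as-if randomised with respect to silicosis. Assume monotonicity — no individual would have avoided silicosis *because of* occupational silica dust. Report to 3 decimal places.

p₁ = P(outcome | exposed) = 177/423 = 0.41844
p₀ = P(outcome | unexposed) = 698/2635 = 0.2649
Under exogeneity and monotonicity, PS = (p₁ − p₀)/(1 − p₀).
PS = (0.41844 − 0.2649) / 0.7351 ≈ 0.2089

PS ≈ 0.209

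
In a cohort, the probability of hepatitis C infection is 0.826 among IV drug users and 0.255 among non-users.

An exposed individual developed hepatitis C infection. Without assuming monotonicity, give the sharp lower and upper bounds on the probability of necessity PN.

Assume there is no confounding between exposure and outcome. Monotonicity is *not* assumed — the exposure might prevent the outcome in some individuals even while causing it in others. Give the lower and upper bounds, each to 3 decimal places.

0.691 ≤ PN ≤ 0.902

Let p₁ = 0.826, p₀ = 0.255.
Under exogeneity alone the bounds on PN are max{0,(p₁−p₀)/p₁} ≤ PN ≤ min{1,(1−p₀)/p₁}.
  lower = (p₁ − p₀)/p₁ = 0.571 / 0.826 ≈ 0.6913
  upper = min{1, (1 − p₀)/p₁} = 0.745 / 0.826 ≈ 0.9019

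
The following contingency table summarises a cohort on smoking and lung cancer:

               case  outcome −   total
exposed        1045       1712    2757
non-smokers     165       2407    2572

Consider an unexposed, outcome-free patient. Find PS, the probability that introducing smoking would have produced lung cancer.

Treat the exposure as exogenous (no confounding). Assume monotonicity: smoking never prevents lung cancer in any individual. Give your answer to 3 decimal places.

p₁ = P(outcome | exposed) = 1045/2757 = 0.37904
p₀ = P(outcome | unexposed) = 165/2572 = 0.064152
Under exogeneity and monotonicity, PS = (p₁ − p₀) / (1 − p₀).
PS = (0.37904 − 0.064152) / (1 − 0.064152) = 0.31488 / 0.93585 ≈ 0.3365

PS ≈ 0.336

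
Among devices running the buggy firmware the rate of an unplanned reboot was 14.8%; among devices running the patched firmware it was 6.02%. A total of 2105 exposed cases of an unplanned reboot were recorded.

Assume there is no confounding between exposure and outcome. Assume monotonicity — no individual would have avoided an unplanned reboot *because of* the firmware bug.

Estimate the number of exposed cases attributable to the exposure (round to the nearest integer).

about 1249 cases

p₁ = 0.148, p₀ = 0.0602.
PN = (p₁ − p₀)/p₁ = (0.148 − 0.0602) / 0.148 ≈ 0.59324.
Attributable cases ≈ PN × (exposed cases) = 0.59324 × 2105 ≈ 1248.78.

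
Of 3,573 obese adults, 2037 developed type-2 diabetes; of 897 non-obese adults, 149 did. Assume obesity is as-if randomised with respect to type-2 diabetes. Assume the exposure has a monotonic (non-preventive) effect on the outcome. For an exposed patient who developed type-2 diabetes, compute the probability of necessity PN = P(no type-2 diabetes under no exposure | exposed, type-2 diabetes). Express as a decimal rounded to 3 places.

p₁ = P(outcome | exposed) = 2037/3573 = 0.57011
p₀ = P(outcome | unexposed) = 149/897 = 0.16611
Under exogeneity and monotonicity, PN = (p₁ − p₀) / p₁.
PN = (0.57011 − 0.16611) / 0.57011 = 0.404 / 0.57011 ≈ 0.7086

PN ≈ 0.709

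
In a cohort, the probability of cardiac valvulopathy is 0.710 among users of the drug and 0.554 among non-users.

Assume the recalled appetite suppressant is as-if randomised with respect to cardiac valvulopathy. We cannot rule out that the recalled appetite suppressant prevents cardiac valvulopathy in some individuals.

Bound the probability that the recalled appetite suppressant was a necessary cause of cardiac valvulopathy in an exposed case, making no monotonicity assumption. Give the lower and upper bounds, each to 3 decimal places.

0.220 ≤ PN ≤ 0.628

Let p₁ = 0.71, p₀ = 0.554.
Under exogeneity alone the bounds on PN are max{0,(p₁−p₀)/p₁} ≤ PN ≤ min{1,(1−p₀)/p₁}.
  lower = (p₁ − p₀)/p₁ = 0.156 / 0.71 ≈ 0.2197
  upper = min{1, (1 − p₀)/p₁} = 0.446 / 0.71 ≈ 0.6282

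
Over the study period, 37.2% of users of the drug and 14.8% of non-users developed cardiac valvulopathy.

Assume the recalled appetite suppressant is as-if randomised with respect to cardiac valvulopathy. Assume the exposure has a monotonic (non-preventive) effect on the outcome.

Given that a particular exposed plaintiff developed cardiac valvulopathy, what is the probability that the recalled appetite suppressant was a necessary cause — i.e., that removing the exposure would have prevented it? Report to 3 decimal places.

p₁ = 0.372, p₀ = 0.148.
Under exogeneity and monotonicity, PN = (p₁ − p₀) / p₁.
PN = (0.372 − 0.148) / 0.372 = 0.224 / 0.372 ≈ 0.6022

PN ≈ 0.602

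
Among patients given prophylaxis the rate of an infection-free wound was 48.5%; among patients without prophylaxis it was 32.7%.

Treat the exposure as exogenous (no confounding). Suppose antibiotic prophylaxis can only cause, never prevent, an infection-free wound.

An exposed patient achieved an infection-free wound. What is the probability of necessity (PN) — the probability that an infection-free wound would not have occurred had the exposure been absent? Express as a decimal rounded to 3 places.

p₁ = 0.485, p₀ = 0.327.
Under exogeneity and monotonicity, PN = (p₁ − p₀) / p₁.
PN = (0.485 − 0.327) / 0.485 = 0.158 / 0.485 ≈ 0.3258

PN ≈ 0.326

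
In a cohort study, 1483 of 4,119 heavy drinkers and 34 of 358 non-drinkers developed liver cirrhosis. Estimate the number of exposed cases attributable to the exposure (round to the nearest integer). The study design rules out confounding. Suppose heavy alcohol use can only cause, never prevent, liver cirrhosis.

p₁ = P(outcome | exposed) = 1483/4119 = 0.36004
p₀ = P(outcome | unexposed) = 34/358 = 0.094972
PN = (p₁ − p₀)/p₁ = (0.36004 − 0.094972) / 0.36004 ≈ 0.73622.
Attributable cases ≈ PN × (exposed cases) = 0.73622 × 1483 ≈ 1091.81.

about 1092 cases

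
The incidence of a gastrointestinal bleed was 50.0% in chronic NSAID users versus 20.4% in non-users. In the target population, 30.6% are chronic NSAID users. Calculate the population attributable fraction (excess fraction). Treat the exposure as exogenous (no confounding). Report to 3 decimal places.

p₁ = 0.5, p₀ = 0.204.
Overall risk P(Y=1) = π·p₁ + (1−π)·p₀ = 0.306×0.5 + 0.694×0.204 = 0.29458.
Under exogeneity, PAF = [P(Y=1) − p₀] / P(Y=1).
PAF = (0.29458 − 0.204) / 0.29458 ≈ 0.3075

PAF ≈ 0.307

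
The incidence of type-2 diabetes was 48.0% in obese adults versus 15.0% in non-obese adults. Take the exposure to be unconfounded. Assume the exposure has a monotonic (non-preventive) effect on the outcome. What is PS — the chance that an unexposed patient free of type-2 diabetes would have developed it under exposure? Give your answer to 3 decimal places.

PS ≈ 0.388

p₁ = 0.48, p₀ = 0.15.
Under exogeneity and monotonicity, PS = (p₁ − p₀) / (1 − p₀).
PS = (0.48 − 0.15) / (1 − 0.15) = 0.33 / 0.85 ≈ 0.3882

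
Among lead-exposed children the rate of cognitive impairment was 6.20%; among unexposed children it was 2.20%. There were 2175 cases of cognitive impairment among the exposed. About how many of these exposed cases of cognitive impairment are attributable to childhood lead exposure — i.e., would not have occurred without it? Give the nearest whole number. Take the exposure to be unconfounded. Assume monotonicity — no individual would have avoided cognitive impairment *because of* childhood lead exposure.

p₁ = 0.062, p₀ = 0.022.
PN = (p₁ − p₀)/p₁ = (0.062 − 0.022) / 0.062 ≈ 0.64516.
Attributable cases ≈ PN × (exposed cases) = 0.64516 × 2175 ≈ 1403.23.

about 1403 cases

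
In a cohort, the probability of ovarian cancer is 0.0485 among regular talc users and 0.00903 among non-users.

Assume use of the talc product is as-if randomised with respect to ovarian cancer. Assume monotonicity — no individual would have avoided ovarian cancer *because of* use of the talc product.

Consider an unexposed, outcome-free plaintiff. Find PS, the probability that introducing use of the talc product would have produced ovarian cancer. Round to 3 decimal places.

Let p₁ = 0.0485, p₀ = 0.00903.
Under exogeneity and monotonicity, PS = (p₁ − p₀) / (1 − p₀).
PS = (0.0485 − 0.00903) / (1 − 0.00903) = 0.03947 / 0.99097 ≈ 0.0398

PS ≈ 0.040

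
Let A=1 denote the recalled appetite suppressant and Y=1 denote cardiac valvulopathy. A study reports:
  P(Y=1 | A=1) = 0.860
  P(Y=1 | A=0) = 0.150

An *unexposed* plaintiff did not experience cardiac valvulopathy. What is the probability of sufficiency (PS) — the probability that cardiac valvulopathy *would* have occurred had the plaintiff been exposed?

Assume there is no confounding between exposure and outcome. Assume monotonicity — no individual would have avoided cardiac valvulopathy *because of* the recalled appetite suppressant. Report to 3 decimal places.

Let p₁ = 0.86, p₀ = 0.15.
Under exogeneity and monotonicity, PS = (p₁ − p₀) / (1 − p₀).
PS = (0.86 − 0.15) / (1 − 0.15) = 0.71 / 0.85 ≈ 0.8353

PS ≈ 0.835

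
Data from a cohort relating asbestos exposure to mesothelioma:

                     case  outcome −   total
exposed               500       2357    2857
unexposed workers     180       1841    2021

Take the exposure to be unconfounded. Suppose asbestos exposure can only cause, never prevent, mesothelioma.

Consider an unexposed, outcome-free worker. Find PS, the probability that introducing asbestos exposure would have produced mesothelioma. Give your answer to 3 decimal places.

p₁ = P(outcome | exposed) = 500/2857 = 0.17501
p₀ = P(outcome | unexposed) = 180/2021 = 0.089065
Under exogeneity and monotonicity, PS = (p₁ − p₀)/(1 − p₀).
PS = (0.17501 − 0.089065) / 0.91094 ≈ 0.0943

PS ≈ 0.094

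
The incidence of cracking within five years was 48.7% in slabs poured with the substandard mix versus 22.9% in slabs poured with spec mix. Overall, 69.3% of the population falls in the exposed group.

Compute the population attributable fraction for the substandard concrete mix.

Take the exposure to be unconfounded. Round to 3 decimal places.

PAF ≈ 0.438

p₁ = 0.487, p₀ = 0.229.
Overall risk P(Y=1) = π·p₁ + (1−π)·p₀ = 0.693×0.487 + 0.307×0.229 = 0.40779.
Under exogeneity, PAF = [P(Y=1) − p₀] / P(Y=1).
PAF = (0.40779 − 0.229) / 0.40779 ≈ 0.4384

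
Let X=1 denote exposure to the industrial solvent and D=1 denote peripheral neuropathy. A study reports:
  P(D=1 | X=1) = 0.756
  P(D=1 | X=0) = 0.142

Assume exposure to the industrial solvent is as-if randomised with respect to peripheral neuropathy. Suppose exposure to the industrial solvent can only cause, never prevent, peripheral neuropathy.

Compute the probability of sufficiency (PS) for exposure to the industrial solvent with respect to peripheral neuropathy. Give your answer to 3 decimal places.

Let p₁ = 0.756, p₀ = 0.142.
Under exogeneity and monotonicity, PS = (p₁ − p₀) / (1 − p₀).
PS = (0.756 − 0.142) / (1 − 0.142) = 0.614 / 0.858 ≈ 0.7156

PS ≈ 0.716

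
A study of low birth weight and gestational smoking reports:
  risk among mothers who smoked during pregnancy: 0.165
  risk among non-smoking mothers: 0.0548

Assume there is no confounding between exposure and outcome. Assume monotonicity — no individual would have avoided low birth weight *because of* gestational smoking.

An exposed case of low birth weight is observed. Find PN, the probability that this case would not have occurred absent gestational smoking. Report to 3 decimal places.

PN ≈ 0.668

Let p₁ = 0.165, p₀ = 0.0548.
Under exogeneity and monotonicity, PN = (p₁ − p₀) / p₁.
PN = (0.165 − 0.0548) / 0.165 = 0.1102 / 0.165 ≈ 0.6679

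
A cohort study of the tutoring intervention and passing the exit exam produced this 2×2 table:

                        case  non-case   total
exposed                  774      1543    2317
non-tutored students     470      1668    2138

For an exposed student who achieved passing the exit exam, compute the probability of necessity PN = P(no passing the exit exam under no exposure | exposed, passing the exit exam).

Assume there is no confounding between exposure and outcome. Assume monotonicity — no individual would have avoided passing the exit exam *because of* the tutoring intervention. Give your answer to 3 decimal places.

PN ≈ 0.342

p₁ = P(outcome | exposed) = 774/2317 = 0.33405
p₀ = P(outcome | unexposed) = 470/2138 = 0.21983
Under exogeneity and monotonicity, PN = (p₁ − p₀)/p₁.
PN = (0.33405 − 0.21983) / 0.33405 ≈ 0.3419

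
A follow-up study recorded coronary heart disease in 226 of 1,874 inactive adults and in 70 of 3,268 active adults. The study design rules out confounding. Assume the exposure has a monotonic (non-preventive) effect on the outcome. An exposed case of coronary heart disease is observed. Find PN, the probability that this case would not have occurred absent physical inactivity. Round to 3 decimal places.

PN ≈ 0.822

p₁ = P(outcome | exposed) = 226/1874 = 0.1206
p₀ = P(outcome | unexposed) = 70/3268 = 0.02142
Under exogeneity and monotonicity, PN = (p₁ − p₀) / p₁.
PN = (0.1206 − 0.02142) / 0.1206 = 0.099178 / 0.1206 ≈ 0.8224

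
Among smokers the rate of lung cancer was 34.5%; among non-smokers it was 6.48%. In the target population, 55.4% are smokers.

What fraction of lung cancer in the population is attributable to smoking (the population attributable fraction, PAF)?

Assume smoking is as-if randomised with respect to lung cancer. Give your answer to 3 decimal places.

PAF ≈ 0.705

p₁ = 0.345, p₀ = 0.0648.
Overall risk P(Y=1) = π·p₁ + (1−π)·p₀ = 0.554×0.345 + 0.446×0.0648 = 0.22003.
Under exogeneity, PAF = [P(Y=1) − p₀] / P(Y=1).
PAF = (0.22003 − 0.0648) / 0.22003 ≈ 0.7055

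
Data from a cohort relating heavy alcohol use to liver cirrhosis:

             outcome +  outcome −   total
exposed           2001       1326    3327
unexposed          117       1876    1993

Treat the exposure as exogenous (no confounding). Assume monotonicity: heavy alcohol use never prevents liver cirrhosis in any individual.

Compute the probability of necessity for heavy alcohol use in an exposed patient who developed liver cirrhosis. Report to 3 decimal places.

p₁ = P(outcome | exposed) = 2001/3327 = 0.60144
p₀ = P(outcome | unexposed) = 117/1993 = 0.058705
Under exogeneity and monotonicity, PN = (p₁ − p₀)/p₁.
PN = (0.60144 − 0.058705) / 0.60144 ≈ 0.9024

PN ≈ 0.902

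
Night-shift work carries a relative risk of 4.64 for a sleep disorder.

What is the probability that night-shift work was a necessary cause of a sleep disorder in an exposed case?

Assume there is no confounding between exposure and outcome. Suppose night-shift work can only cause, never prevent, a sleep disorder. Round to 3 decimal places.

PN ≈ 0.784

Under exogeneity and monotonicity, PN = (RR − 1) / RR = 1 − 1/RR.
PN = (4.64 − 1) / 4.64 = 3.64 / 4.64 ≈ 0.7845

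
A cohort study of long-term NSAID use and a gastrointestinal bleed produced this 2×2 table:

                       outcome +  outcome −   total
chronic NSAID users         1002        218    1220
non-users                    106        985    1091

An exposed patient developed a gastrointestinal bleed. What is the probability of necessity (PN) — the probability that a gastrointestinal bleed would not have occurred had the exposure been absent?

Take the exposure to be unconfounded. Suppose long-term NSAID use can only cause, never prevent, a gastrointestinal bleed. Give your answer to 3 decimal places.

p₁ = P(outcome | exposed) = 1002/1220 = 0.82131
p₀ = P(outcome | unexposed) = 106/1091 = 0.097159
Under exogeneity and monotonicity, PN = (p₁ − p₀)/p₁.
PN = (0.82131 − 0.097159) / 0.82131 ≈ 0.8817

PN ≈ 0.882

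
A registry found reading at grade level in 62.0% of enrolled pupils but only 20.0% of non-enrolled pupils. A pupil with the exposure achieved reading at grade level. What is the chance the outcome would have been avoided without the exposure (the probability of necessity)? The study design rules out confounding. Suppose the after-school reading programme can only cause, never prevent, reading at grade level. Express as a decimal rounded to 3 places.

PN ≈ 0.677

p₁ = 0.62, p₀ = 0.2.
Under exogeneity and monotonicity, PN = (p₁ − p₀) / p₁.
PN = (0.62 − 0.2) / 0.62 = 0.42 / 0.62 ≈ 0.6774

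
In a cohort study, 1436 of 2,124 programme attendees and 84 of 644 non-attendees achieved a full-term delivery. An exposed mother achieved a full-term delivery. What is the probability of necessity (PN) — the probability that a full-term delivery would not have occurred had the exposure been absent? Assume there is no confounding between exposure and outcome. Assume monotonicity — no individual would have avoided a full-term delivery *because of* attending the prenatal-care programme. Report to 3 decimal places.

p₁ = P(outcome | exposed) = 1436/2124 = 0.67608
p₀ = P(outcome | unexposed) = 84/644 = 0.13043
Under exogeneity and monotonicity, PN = (p₁ − p₀) / p₁.
PN = (0.67608 − 0.13043) / 0.67608 = 0.54565 / 0.67608 ≈ 0.8071

PN ≈ 0.807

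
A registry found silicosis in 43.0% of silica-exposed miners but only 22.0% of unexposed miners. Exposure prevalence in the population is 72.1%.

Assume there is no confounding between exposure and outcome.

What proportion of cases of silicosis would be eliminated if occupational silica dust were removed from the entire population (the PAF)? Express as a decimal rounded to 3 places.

p₁ = 0.43, p₀ = 0.22.
Overall risk P(Y=1) = π·p₁ + (1−π)·p₀ = 0.721×0.43 + 0.279×0.22 = 0.37141.
Under exogeneity, PAF = [P(Y=1) − p₀] / P(Y=1).
PAF = (0.37141 − 0.22) / 0.37141 ≈ 0.4077

PAF ≈ 0.408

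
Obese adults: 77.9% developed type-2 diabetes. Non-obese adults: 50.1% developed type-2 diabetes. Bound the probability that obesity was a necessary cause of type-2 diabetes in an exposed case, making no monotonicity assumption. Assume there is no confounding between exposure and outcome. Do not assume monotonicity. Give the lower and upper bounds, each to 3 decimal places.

0.357 ≤ PN ≤ 0.641

p₁ = 0.779, p₀ = 0.501.
Under exogeneity alone the bounds on PN are max{0,(p₁−p₀)/p₁} ≤ PN ≤ min{1,(1−p₀)/p₁}.
  lower = (p₁ − p₀)/p₁ = 0.278 / 0.779 ≈ 0.3569
  upper = min{1, (1 − p₀)/p₁} = 0.499 / 0.779 ≈ 0.6406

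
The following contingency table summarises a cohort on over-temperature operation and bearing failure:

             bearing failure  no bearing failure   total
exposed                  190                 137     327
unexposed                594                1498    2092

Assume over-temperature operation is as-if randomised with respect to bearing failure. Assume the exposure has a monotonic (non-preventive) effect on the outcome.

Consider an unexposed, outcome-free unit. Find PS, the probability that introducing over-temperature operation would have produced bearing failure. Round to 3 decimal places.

PS ≈ 0.415

p₁ = P(outcome | exposed) = 190/327 = 0.58104
p₀ = P(outcome | unexposed) = 594/2092 = 0.28394
Under exogeneity and monotonicity, PS = (p₁ − p₀) / (1 − p₀).
PS = (0.58104 − 0.28394) / (1 − 0.28394) = 0.2971 / 0.71606 ≈ 0.4149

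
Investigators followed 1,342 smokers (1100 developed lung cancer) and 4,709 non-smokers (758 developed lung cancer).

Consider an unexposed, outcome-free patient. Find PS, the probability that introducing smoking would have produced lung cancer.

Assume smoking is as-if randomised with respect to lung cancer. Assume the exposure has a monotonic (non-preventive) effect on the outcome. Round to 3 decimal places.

p₁ = P(outcome | exposed) = 1100/1342 = 0.81967
p₀ = P(outcome | unexposed) = 758/4709 = 0.16097
Under exogeneity and monotonicity, PS = (p₁ − p₀) / (1 − p₀).
PS = (0.81967 − 0.16097) / (1 − 0.16097) = 0.6587 / 0.83903 ≈ 0.7851

PS ≈ 0.785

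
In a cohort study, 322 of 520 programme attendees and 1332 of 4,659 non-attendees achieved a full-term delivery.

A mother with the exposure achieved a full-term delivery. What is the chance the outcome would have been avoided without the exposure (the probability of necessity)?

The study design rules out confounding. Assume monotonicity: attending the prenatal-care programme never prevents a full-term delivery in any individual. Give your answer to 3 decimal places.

p₁ = P(outcome | exposed) = 322/520 = 0.61923
p₀ = P(outcome | unexposed) = 1332/4659 = 0.2859
Under exogeneity and monotonicity, PN = (p₁ − p₀) / p₁.
PN = (0.61923 − 0.2859) / 0.61923 = 0.33333 / 0.61923 ≈ 0.5383

PN ≈ 0.538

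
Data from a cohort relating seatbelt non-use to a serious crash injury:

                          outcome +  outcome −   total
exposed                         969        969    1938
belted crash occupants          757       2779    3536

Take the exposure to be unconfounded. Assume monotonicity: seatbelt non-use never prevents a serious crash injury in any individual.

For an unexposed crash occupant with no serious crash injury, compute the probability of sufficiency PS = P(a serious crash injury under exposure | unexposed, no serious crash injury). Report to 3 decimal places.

PS ≈ 0.364

p₁ = P(outcome | exposed) = 969/1938 = 0.5
p₀ = P(outcome | unexposed) = 757/3536 = 0.21408
Under exogeneity and monotonicity, PS = (p₁ − p₀)/(1 − p₀).
PS = (0.5 − 0.21408) / 0.78592 ≈ 0.3638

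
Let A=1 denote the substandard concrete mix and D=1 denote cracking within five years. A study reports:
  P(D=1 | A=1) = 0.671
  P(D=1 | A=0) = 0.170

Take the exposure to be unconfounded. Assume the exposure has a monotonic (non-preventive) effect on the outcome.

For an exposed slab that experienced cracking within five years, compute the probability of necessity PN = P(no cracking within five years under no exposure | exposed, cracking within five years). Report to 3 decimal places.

Let p₁ = 0.671, p₀ = 0.17.
Under exogeneity and monotonicity, PN = (p₁ − p₀) / p₁.
PN = (0.671 − 0.17) / 0.671 = 0.501 / 0.671 ≈ 0.7466

PN ≈ 0.747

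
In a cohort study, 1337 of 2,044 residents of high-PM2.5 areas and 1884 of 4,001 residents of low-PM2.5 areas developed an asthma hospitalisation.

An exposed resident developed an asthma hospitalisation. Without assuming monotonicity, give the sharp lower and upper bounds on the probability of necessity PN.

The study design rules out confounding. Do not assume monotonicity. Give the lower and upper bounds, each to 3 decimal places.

p₁ = P(outcome | exposed) = 1337/2044 = 0.65411
p₀ = P(outcome | unexposed) = 1884/4001 = 0.47088
Under exogeneity alone the bounds on PN are max{0,(p₁−p₀)/p₁} ≤ PN ≤ min{1,(1−p₀)/p₁}.
  lower = (p₁ − p₀)/p₁ = 0.18323 / 0.65411 ≈ 0.2801
  upper = min{1, (1 − p₀)/p₁} = 0.52912 / 0.65411 ≈ 0.8089

0.280 ≤ PN ≤ 0.809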